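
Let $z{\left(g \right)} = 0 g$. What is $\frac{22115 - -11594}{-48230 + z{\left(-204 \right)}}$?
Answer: $- \frac{2593}{3710} \approx -0.69892$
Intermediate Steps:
$z{\left(g \right)} = 0$
$\frac{22115 - -11594}{-48230 + z{\left(-204 \right)}} = \frac{22115 - -11594}{-48230 + 0} = \frac{22115 + 11594}{-48230} = 33709 \left(- \frac{1}{48230}\right) = - \frac{2593}{3710}$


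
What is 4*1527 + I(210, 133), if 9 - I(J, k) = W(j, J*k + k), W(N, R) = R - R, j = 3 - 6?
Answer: 6117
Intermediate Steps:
j = -3
W(N, R) = 0
I(J, k) = 9 (I(J, k) = 9 - 1*0 = 9 + 0 = 9)
4*1527 + I(210, 133) = 4*1527 + 9 = 6108 + 9 = 6117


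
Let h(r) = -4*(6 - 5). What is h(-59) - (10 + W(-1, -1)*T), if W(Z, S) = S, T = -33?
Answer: -47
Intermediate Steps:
h(r) = -4 (h(r) = -4*1 = -4)
h(-59) - (10 + W(-1, -1)*T) = -4 - (10 - 1*(-33)) = -4 - (10 + 33) = -4 - 1*43 = -4 - 43 = -47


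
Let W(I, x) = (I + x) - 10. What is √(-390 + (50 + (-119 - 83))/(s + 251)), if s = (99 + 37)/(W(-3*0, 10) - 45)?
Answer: 5*I*√1945616286/11159 ≈ 19.764*I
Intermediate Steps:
W(I, x) = -10 + I + x
s = -136/45 (s = (99 + 37)/((-10 - 3*0 + 10) - 45) = 136/((-10 + 0 + 10) - 45) = 136/(0 - 45) = 136/(-45) = 136*(-1/45) = -136/45 ≈ -3.0222)
√(-390 + (50 + (-119 - 83))/(s + 251)) = √(-390 + (50 + (-119 - 83))/(-136/45 + 251)) = √(-390 + (50 - 202)/(11159/45)) = √(-390 - 152*45/11159) = √(-390 - 6840/11159) = √(-4358850/11159) = 5*I*√1945616286/11159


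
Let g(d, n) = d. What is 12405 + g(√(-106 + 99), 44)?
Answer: 12405 + I*√7 ≈ 12405.0 + 2.6458*I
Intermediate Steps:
12405 + g(√(-106 + 99), 44) = 12405 + √(-106 + 99) = 12405 + √(-7) = 12405 + I*√7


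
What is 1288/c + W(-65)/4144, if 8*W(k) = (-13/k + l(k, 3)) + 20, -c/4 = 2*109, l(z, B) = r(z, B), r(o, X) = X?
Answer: -6668679/4516960 ≈ -1.4764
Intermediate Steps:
l(z, B) = B
c = -872 (c = -8*109 = -4*218 = -872)
W(k) = 23/8 - 13/(8*k) (W(k) = ((-13/k + 3) + 20)/8 = ((3 - 13/k) + 20)/8 = (23 - 13/k)/8 = 23/8 - 13/(8*k))
1288/c + W(-65)/4144 = 1288/(-872) + ((⅛)*(-13 + 23*(-65))/(-65))/4144 = 1288*(-1/872) + ((⅛)*(-1/65)*(-13 - 1495))*(1/4144) = -161/109 + ((⅛)*(-1/65)*(-1508))*(1/4144) = -161/109 + (29/10)*(1/4144) = -161/109 + 29/41440 = -6668679/4516960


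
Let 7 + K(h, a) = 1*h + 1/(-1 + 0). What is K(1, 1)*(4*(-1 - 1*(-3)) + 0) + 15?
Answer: -41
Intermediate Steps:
K(h, a) = -8 + h (K(h, a) = -7 + (1*h + 1/(-1 + 0)) = -7 + (h + 1/(-1)) = -7 + (h - 1) = -7 + (-1 + h) = -8 + h)
K(1, 1)*(4*(-1 - 1*(-3)) + 0) + 15 = (-8 + 1)*(4*(-1 - 1*(-3)) + 0) + 15 = -7*(4*(-1 + 3) + 0) + 15 = -7*(4*2 + 0) + 15 = -7*(8 + 0) + 15 = -7*8 + 15 = -56 + 15 = -41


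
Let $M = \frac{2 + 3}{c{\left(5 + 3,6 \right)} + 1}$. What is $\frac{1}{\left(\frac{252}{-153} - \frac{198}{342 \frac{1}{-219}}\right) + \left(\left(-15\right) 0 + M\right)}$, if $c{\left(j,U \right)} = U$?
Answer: $\frac{2261}{284562} \approx 0.0079455$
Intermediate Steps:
$M = \frac{5}{7}$ ($M = \frac{2 + 3}{6 + 1} = \frac{5}{7} \approx 0.71429$)
$\frac{1}{\left(\frac{252}{-153} - \frac{198}{342 \frac{1}{-219}}\right) + \left(\left(-15\right) 0 + M\right)} = \frac{1}{\left(\frac{252}{-153} - \frac{198}{342 \frac{1}{-219}}\right) + \left(\left(-15\right) 0 + \frac{5}{7}\right)} = \frac{1}{\left(252 \left(- \frac{1}{153}\right) - \frac{198}{342 \left(- \frac{1}{219}\right)}\right) + \left(0 + \frac{5}{7}\right)} = \frac{1}{\left(- \frac{28}{17} - \frac{198}{- \frac{114}{73}}\right) + \frac{5}{7}} = \frac{1}{\left(- \frac{28}{17} - - \frac{2409}{19}\right) + \frac{5}{7}} = \frac{1}{\left(- \frac{28}{17} + \frac{2409}{19}\right) + \frac{5}{7}} = \frac{1}{\frac{40421}{323} + \frac{5}{7}} = \frac{1}{\frac{284562}{2261}} = \frac{2261}{284562}$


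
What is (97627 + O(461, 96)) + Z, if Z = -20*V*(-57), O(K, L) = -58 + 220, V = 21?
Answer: 121729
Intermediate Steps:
O(K, L) = 162
Z = 23940 (Z = -20*21*(-57) = -420*(-57) = 23940)
(97627 + O(461, 96)) + Z = (97627 + 162) + 23940 = 97789 + 23940 = 121729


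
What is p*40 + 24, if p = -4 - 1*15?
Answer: -736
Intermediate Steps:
p = -19 (p = -4 - 15 = -19)
p*40 + 24 = -19*40 + 24 = -760 + 24 = -736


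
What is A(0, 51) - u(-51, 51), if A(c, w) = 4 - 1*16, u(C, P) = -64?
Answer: 52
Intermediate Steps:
A(c, w) = -12 (A(c, w) = 4 - 16 = -12)
A(0, 51) - u(-51, 51) = -12 - 1*(-64) = -12 + 64 = 52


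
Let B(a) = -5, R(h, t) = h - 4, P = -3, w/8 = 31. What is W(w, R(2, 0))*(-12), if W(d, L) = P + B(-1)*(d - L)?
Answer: 15036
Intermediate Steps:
w = 248 (w = 8*31 = 248)
R(h, t) = -4 + h
W(d, L) = -3 - 5*d + 5*L (W(d, L) = -3 - 5*(d - L) = -3 + (-5*d + 5*L) = -3 - 5*d + 5*L)
W(w, R(2, 0))*(-12) = (-3 - 5*248 + 5*(-4 + 2))*(-12) = (-3 - 1240 + 5*(-2))*(-12) = (-3 - 1240 - 10)*(-12) = -1253*(-12) = 15036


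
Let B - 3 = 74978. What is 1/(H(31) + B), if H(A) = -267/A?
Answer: 31/2324144 ≈ 1.3338e-5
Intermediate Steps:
B = 74981 (B = 3 + 74978 = 74981)
1/(H(31) + B) = 1/(-267/31 + 74981) = 1/(2324144/31) = 31/2324144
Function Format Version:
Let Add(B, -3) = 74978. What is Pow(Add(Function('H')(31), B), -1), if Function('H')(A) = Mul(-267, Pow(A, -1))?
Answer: Rational(31, 2324144) ≈ 1.3338e-5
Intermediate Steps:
B = 74981 (B = Add(3, 74978) = 74981)
Pow(Add(Function('H')(31), B), -1) = Pow(Add(Mul(-267, Pow(31, -1)), 74981), -1) = Pow(Add(Mul(-267, Rational(1, 31)), 74981), -1) = Pow(Add(Rational(-267, 31), 74981), -1) = Pow(Rational(2324144, 31), -1) = Rational(31, 2324144)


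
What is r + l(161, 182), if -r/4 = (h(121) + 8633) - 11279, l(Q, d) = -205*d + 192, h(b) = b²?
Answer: -85098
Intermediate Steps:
l(Q, d) = 192 - 205*d
r = -47980 (r = -4*((121² + 8633) - 11279) = -4*((14641 + 8633) - 11279) = -4*(23274 - 11279) = -4*11995 = -47980)
r + l(161, 182) = -47980 + (192 - 205*182) = -47980 + (192 - 37310) = -47980 - 37118 = -85098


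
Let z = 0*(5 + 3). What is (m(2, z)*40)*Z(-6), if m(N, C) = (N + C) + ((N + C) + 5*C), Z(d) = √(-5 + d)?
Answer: 160*I*√11 ≈ 530.66*I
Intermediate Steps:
z = 0 (z = 0*8 = 0)
m(N, C) = 2*N + 7*C (m(N, C) = (C + N) + ((C + N) + 5*C) = (C + N) + (N + 6*C) = 2*N + 7*C)
(m(2, z)*40)*Z(-6) = ((2*2 + 7*0)*40)*√(-5 - 6) = ((4 + 0)*40)*√(-11) = (4*40)*(I*√11) = 160*(I*√11) = 160*I*√11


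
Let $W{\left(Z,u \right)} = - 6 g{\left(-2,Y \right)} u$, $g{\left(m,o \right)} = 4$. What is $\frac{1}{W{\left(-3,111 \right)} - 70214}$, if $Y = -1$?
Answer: $- \frac{1}{72878} \approx -1.3722 \cdot 10^{-5}$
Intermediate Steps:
$W{\left(Z,u \right)} = - 24 u$ ($W{\left(Z,u \right)} = \left(-6\right) 4 u = - 24 u$)
$\frac{1}{W{\left(-3,111 \right)} - 70214} = \frac{1}{\left(-24\right) 111 - 70214} = \frac{1}{-2664 - 70214} = \frac{1}{-72878} = - \frac{1}{72878}$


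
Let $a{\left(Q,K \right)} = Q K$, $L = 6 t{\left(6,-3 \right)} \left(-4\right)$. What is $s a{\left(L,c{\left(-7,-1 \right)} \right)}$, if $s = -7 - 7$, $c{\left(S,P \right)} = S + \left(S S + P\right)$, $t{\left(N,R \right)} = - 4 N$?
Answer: $-330624$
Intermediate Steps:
$c{\left(S,P \right)} = P + S + S^{2}$ ($c{\left(S,P \right)} = S + \left(S^{2} + P\right) = S + \left(P + S^{2}\right) = P + S + S^{2}$)
$L = 576$ ($L = 6 \left(\left(-4\right) 6\right) \left(-4\right) = 6 \left(-24\right) \left(-4\right) = \left(-144\right) \left(-4\right) = 576$)
$s = -14$ ($s = -7 - 7 = -14$)
$a{\left(Q,K \right)} = K Q$
$s a{\left(L,c{\left(-7,-1 \right)} \right)} = - 14 \left(-1 - 7 + \left(-7\right)^{2}\right) 576 = - 14 \left(-1 - 7 + 49\right) 576 = - 14 \cdot 41 \cdot 576 = \left(-14\right) 23616 = -330624$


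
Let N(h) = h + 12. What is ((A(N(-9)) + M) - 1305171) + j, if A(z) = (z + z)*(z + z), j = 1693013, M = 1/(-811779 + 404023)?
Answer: 158159581767/407756 ≈ 3.8788e+5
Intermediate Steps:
M = -1/407756 (M = 1/(-407756) = -1/407756 ≈ -2.4524e-6)
N(h) = 12 + h
A(z) = 4*z² (A(z) = (2*z)*(2*z) = 4*z²)
((A(N(-9)) + M) - 1305171) + j = ((4*(12 - 9)² - 1/407756) - 1305171) + 1693013 = ((4*3² - 1/407756) - 1305171) + 1693013 = ((4*9 - 1/407756) - 1305171) + 1693013 = ((36 - 1/407756) - 1305171) + 1693013 = (14679215/407756 - 1305171) + 1693013 = -532176627061/407756 + 1693013 = 158159581767/407756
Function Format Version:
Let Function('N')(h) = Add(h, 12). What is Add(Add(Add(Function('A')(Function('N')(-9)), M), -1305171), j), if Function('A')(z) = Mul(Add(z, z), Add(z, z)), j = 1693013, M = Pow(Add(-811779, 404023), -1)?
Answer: Rational(158159581767, 407756) ≈ 3.8788e+5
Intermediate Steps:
M = Rational(-1, 407756) (M = Pow(-407756, -1) = Rational(-1, 407756) ≈ -2.4524e-6)
Function('N')(h) = Add(12, h)
Function('A')(z) = Mul(4, Pow(z, 2)) (Function('A')(z) = Mul(Mul(2, z), Mul(2, z)) = Mul(4, Pow(z, 2)))
Add(Add(Add(Function('A')(Function('N')(-9)), M), -1305171), j) = Add(Add(Add(Mul(4, Pow(Add(12, -9), 2)), Rational(-1, 407756)), -1305171), 1693013) = Add(Add(Add(Mul(4, Pow(3, 2)), Rational(-1, 407756)), -1305171), 1693013) = Add(Add(Add(Mul(4, 9), Rational(-1, 407756)), -1305171), 1693013) = Add(Add(Add(36, Rational(-1, 407756)), -1305171), 1693013) = Add(Add(Rational(14679215, 407756), -1305171), 1693013) = Add(Rational(-532176627061, 407756), 1693013) = Rational(158159581767, 407756)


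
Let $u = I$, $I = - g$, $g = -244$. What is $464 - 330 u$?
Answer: $-80056$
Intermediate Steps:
$I = 244$ ($I = \left(-1\right) \left(-244\right) = 244$)
$u = 244$
$464 - 330 u = 464 - 80520 = -80056$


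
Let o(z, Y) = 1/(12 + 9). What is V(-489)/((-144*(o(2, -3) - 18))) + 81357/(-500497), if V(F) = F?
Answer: -1061812501/3018997904 ≈ -0.35171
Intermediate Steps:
o(z, Y) = 1/21
V(-489)/((-144*(o(2, -3) - 18))) + 81357/(-500497) = -489*(-1/(144*(1/21 - 18))) + 81357/(-500497) = -489/((-144*(-377/21))) + 81357*(-1/500497) = -489/18096/7 - 81357/500497 = -489*7/18096 - 81357/500497 = -1141/6032 - 81357/500497 = -1061812501/3018997904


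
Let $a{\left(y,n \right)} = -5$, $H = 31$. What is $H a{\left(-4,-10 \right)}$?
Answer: $-155$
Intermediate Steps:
$H a{\left(-4,-10 \right)} = 31 \left(-5\right) = -155$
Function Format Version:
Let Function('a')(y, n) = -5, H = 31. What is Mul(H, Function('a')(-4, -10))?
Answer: -155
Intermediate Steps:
Mul(H, Function('a')(-4, -10)) = Mul(31, -5) = -155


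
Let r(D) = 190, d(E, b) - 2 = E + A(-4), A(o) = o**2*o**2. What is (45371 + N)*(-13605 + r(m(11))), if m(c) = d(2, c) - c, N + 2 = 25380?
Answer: -949097835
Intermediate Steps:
N = 25378 (N = -2 + 25380 = 25378)
A(o) = o**4
d(E, b) = 258 + E (d(E, b) = 2 + (E + (-4)**4) = 2 + (E + 256) = 2 + (256 + E) = 258 + E)
m(c) = 260 - c (m(c) = (258 + 2) - c = 260 - c)
(45371 + N)*(-13605 + r(m(11))) = (45371 + 25378)*(-13605 + 190) = 70749*(-13415) = -949097835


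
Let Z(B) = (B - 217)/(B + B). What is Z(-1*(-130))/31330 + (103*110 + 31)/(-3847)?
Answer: -92544768489/31336892600 ≈ -2.9532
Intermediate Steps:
Z(B) = (-217 + B)/(2*B) (Z(B) = (-217 + B)/((2*B)) = (-217 + B)*(1/(2*B)) = (-217 + B)/(2*B))
Z(-1*(-130))/31330 + (103*110 + 31)/(-3847) = ((-217 - 1*(-130))/(2*((-1*(-130)))))/31330 + (103*110 + 31)/(-3847) = ((½)*(-217 + 130)/130)*(1/31330) + (11330 + 31)*(-1/3847) = ((½)*(1/130)*(-87))*(1/31330) + 11361*(-1/3847) = -87/260*1/31330 - 11361/3847 = -87/8145800 - 11361/3847 = -92544768489/31336892600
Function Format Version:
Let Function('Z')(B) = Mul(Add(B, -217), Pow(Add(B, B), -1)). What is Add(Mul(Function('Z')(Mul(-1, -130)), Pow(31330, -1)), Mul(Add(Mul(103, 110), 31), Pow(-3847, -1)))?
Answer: Rational(-92544768489, 31336892600) ≈ -2.9532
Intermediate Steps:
Function('Z')(B) = Mul(Rational(1, 2), Pow(B, -1), Add(-217, B)) (Function('Z')(B) = Mul(Add(-217, B), Pow(Mul(2, B), -1)) = Mul(Add(-217, B), Mul(Rational(1, 2), Pow(B, -1))) = Mul(Rational(1, 2), Pow(B, -1), Add(-217, B)))
Add(Mul(Function('Z')(Mul(-1, -130)), Pow(31330, -1)), Mul(Add(Mul(103, 110), 31), Pow(-3847, -1))) = Add(Mul(Mul(Rational(1, 2), Pow(Mul(-1, -130), -1), Add(-217, Mul(-1, -130))), Pow(31330, -1)), Mul(Add(Mul(103, 110), 31), Pow(-3847, -1))) = Add(Mul(Mul(Rational(1, 2), Pow(130, -1), Add(-217, 130)), Rational(1, 31330)), Mul(Add(11330, 31), Rational(-1, 3847))) = Add(Mul(Mul(Rational(1, 2), Rational(1, 130), -87), Rational(1, 31330)), Mul(11361, Rational(-1, 3847))) = Add(Mul(Rational(-87, 260), Rational(1, 31330)), Rational(-11361, 3847)) = Add(Rational(-87, 8145800), Rational(-11361, 3847)) = Rational(-92544768489, 31336892600)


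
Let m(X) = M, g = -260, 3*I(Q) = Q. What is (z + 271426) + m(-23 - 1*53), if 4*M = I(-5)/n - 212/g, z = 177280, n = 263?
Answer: 23011897583/51285 ≈ 4.4871e+5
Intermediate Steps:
I(Q) = Q/3
M = 10373/51285 (M = (((⅓)*(-5))/263 - 212/(-260))/4 = (-5/3*1/263 - 212*(-1/260))/4 = (-5/789 + 53/65)/4 = (¼)*(41492/51285) = 10373/51285 ≈ 0.20226)
m(X) = 10373/51285
(z + 271426) + m(-23 - 1*53) = (177280 + 271426) + 10373/51285 = 448706 + 10373/51285 = 23011897583/51285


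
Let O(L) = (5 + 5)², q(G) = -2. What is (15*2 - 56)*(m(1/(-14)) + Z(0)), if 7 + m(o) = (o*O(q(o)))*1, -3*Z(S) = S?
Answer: 2574/7 ≈ 367.71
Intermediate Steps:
Z(S) = -S/3
O(L) = 100 (O(L) = 10² = 100)
m(o) = -7 + 100*o (m(o) = -7 + (o*100)*1 = -7 + (100*o)*1 = -7 + 100*o)
(15*2 - 56)*(m(1/(-14)) + Z(0)) = (15*2 - 56)*((-7 + 100/(-14)) - ⅓*0) = (30 - 56)*((-7 + 100*(-1/14)) + 0) = -26*((-7 - 50/7) + 0) = -26*(-99/7 + 0) = -26*(-99/7) = 2574/7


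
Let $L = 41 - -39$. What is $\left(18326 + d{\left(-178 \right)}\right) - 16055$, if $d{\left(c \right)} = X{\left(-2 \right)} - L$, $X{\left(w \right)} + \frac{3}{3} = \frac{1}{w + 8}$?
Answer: $\frac{13141}{6} \approx 2190.2$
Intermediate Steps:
$X{\left(w \right)} = -1 + \frac{1}{8 + w}$ ($X{\left(w \right)} = -1 + \frac{1}{w + 8} = -1 + \frac{1}{8 + w}$)
$L = 80$ ($L = 41 + 39 = 80$)
$d{\left(c \right)} = - \frac{485}{6}$ ($d{\left(c \right)} = \frac{-7 - -2}{8 - 2} - 80 = \frac{-7 + 2}{6} - 80 = \frac{1}{6} \left(-5\right) - 80 = - \frac{5}{6} - 80 = - \frac{485}{6}$)
$\left(18326 + d{\left(-178 \right)}\right) - 16055 = \left(18326 - \frac{485}{6}\right) - 16055 = \frac{109471}{6} - 16055 = \frac{13141}{6}$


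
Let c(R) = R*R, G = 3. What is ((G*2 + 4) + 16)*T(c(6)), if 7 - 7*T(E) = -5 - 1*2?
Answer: 52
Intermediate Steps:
c(R) = R²
T(E) = 2 (T(E) = 1 - (-5 - 1*2)/7 = 1 - (-5 - 2)/7 = 1 - ⅐*(-7) = 1 + 1 = 2)
((G*2 + 4) + 16)*T(c(6)) = ((3*2 + 4) + 16)*2 = ((6 + 4) + 16)*2 = (10 + 16)*2 = 26*2 = 52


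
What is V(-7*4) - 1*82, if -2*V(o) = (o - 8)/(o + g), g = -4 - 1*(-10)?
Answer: -911/11 ≈ -82.818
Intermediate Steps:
g = 6 (g = -4 + 10 = 6)
V(o) = -(-8 + o)/(2*(6 + o)) (V(o) = -(o - 8)/(2*(o + 6)) = -(-8 + o)/(2*(6 + o)))
V(-7*4) - 1*82 = (8 - (-7)*4)/(2*(6 - 7*4)) - 1*82 = (8 - 1*(-28))/(2*(6 - 28)) - 82 = (½)*(8 + 28)/(-22) - 82 = (½)*(-1/22)*36 - 82 = -9/11 - 82 = -911/11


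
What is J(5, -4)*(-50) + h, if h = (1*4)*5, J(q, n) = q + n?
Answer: -30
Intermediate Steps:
J(q, n) = n + q
h = 20 (h = 4*5 = 20)
J(5, -4)*(-50) + h = (-4 + 5)*(-50) + 20 = 1*(-50) + 20 = -50 + 20 = -30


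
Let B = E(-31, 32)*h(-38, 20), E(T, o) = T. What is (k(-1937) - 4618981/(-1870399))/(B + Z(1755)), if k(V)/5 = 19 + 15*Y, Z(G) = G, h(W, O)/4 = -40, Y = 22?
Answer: 3268465236/12559729285 ≈ 0.26023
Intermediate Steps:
h(W, O) = -160 (h(W, O) = 4*(-40) = -160)
k(V) = 1745 (k(V) = 5*(19 + 15*22) = 5*(19 + 330) = 5*349 = 1745)
B = 4960 (B = -31*(-160) = 4960)
(k(-1937) - 4618981/(-1870399))/(B + Z(1755)) = (1745 - 4618981/(-1870399))/(4960 + 1755) = (1745 - 4618981*(-1/1870399))/6715 = (1745 + 4618981/1870399)*(1/6715) = (3268465236/1870399)*(1/6715) = 3268465236/12559729285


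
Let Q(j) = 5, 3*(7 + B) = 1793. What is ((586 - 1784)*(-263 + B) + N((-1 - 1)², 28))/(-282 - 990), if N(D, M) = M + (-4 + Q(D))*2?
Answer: 147193/477 ≈ 308.58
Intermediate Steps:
B = 1772/3 (B = -7 + (⅓)*1793 = -7 + 1793/3 = 1772/3 ≈ 590.67)
N(D, M) = 2 + M (N(D, M) = M + (-4 + 5)*2 = M + 1*2 = M + 2 = 2 + M)
((586 - 1784)*(-263 + B) + N((-1 - 1)², 28))/(-282 - 990) = ((586 - 1784)*(-263 + 1772/3) + (2 + 28))/(-282 - 990) = (-1198*983/3 + 30)/(-1272) = (-1177634/3 + 30)*(-1/1272) = -1177544/3*(-1/1272) = 147193/477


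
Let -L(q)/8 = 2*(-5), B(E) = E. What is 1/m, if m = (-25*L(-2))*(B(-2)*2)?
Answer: 1/8000 ≈ 0.00012500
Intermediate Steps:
L(q) = 80 (L(q) = -16*(-5) = -8*(-10) = 80)
m = 8000 (m = (-25*80)*(-2*2) = -2000*(-4) = 8000)
1/m = 1/8000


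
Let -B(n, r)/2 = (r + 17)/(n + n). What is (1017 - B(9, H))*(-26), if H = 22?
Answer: -79664/3 ≈ -26555.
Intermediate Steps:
B(n, r) = -(17 + r)/n (B(n, r) = -2*(r + 17)/(n + n) = -2*(17 + r)/(2*n) = -2*(17 + r)*1/(2*n) = -(17 + r)/n)
(1017 - B(9, H))*(-26) = (1017 - (-17 - 1*22)/9)*(-26) = (1017 - (-17 - 22)/9)*(-26) = (1017 - (-39)/9)*(-26) = (1017 - 1*(-13/3))*(-26) = (1017 + 13/3)*(-26) = (3064/3)*(-26) = -79664/3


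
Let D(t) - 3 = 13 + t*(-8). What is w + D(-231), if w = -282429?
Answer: -280565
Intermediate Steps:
D(t) = 16 - 8*t (D(t) = 3 + (13 + t*(-8)) = 3 + (13 - 8*t) = 16 - 8*t)
w + D(-231) = -282429 + (16 - 8*(-231)) = -282429 + (16 + 1848) = -282429 + 1864 = -280565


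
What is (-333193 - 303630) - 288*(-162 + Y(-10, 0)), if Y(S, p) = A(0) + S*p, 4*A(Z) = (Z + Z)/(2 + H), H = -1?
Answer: -590167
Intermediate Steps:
A(Z) = Z/2 (A(Z) = ((Z + Z)/(2 - 1))/4 = ((2*Z)/1)/4 = ((2*Z)*1)/4 = (2*Z)/4 = Z/2)
Y(S, p) = S*p (Y(S, p) = (1/2)*0 + S*p = 0 + S*p = S*p)
(-333193 - 303630) - 288*(-162 + Y(-10, 0)) = (-333193 - 303630) - 288*(-162 - 10*0) = -636823 - 288*(-162 + 0) = -636823 - 288*(-162) = -636823 + 46656 = -590167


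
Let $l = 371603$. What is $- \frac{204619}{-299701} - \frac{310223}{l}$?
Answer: $- \frac{16937109066}{111369790703} \approx -0.15208$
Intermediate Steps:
$- \frac{204619}{-299701} - \frac{310223}{l} = - \frac{204619}{-299701} - \frac{310223}{371603} = \left(-204619\right) \left(- \frac{1}{299701}\right) - \frac{310223}{371603} = \frac{204619}{299701} - \frac{310223}{371603} = - \frac{16937109066}{111369790703}$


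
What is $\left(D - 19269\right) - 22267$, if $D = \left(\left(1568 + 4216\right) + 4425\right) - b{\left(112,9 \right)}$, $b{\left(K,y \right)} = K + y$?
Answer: $-31448$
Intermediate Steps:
$D = 10088$ ($D = \left(\left(1568 + 4216\right) + 4425\right) - \left(112 + 9\right) = \left(5784 + 4425\right) - 121 = 10209 - 121 = 10088$)
$\left(D - 19269\right) - 22267 = \left(10088 - 19269\right) - 22267 = -9181 - 22267 = -31448$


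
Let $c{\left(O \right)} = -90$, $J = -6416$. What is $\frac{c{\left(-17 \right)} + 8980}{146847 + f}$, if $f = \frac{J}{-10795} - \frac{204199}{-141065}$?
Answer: $\frac{193395177725}{3194589039071} \approx 0.060538$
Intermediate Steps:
$f = \frac{621880249}{304559335}$ ($f = - \frac{6416}{-10795} - \frac{204199}{-141065} = \left(-6416\right) \left(- \frac{1}{10795}\right) - - \frac{204199}{141065} = \frac{6416}{10795} + \frac{204199}{141065} = \frac{621880249}{304559335} \approx 2.0419$)
$\frac{c{\left(-17 \right)} + 8980}{146847 + f} = \frac{-90 + 8980}{146847 + \frac{621880249}{304559335}} = \frac{8890}{\frac{44724246546994}{304559335}} = 8890 \cdot \frac{304559335}{44724246546994} = \frac{193395177725}{3194589039071}$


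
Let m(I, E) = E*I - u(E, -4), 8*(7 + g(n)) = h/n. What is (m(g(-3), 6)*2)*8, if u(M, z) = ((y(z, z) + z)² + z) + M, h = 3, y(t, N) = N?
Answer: -1740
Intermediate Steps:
u(M, z) = M + z + 4*z² (u(M, z) = ((z + z)² + z) + M = ((2*z)² + z) + M = (4*z² + z) + M = (z + 4*z²) + M = M + z + 4*z²)
g(n) = -7 + 3/(8*n) (g(n) = -7 + (3/n)/8 = -7 + 3/(8*n))
m(I, E) = -60 - E + E*I (m(I, E) = E*I - (E - 4 + 4*(-4)²) = E*I - (E - 4 + 4*16) = E*I - (E - 4 + 64) = E*I - (60 + E) = E*I + (-60 - E) = -60 - E + E*I)
(m(g(-3), 6)*2)*8 = ((-60 - 1*6 + 6*(-7 + (3/8)/(-3)))*2)*8 = ((-60 - 6 + 6*(-7 + (3/8)*(-⅓)))*2)*8 = ((-60 - 6 + 6*(-7 - ⅛))*2)*8 = ((-60 - 6 + 6*(-57/8))*2)*8 = ((-60 - 6 - 171/4)*2)*8 = -435/4*2*8 = -435/2*8 = -1740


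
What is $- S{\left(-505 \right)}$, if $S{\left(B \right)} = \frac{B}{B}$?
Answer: $-1$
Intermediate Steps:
$S{\left(B \right)} = 1$
$- S{\left(-505 \right)} = \left(-1\right) 1 = -1$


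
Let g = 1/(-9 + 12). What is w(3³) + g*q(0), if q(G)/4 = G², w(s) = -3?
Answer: -3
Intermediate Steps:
g = ⅓ (g = 1/3 = ⅓ ≈ 0.33333)
q(G) = 4*G²
w(3³) + g*q(0) = -3 + (4*0²)/3 = -3 + (4*0)/3 = -3 + (⅓)*0 = -3 + 0 = -3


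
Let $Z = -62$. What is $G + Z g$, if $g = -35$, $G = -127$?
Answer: $2043$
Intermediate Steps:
$G + Z g = -127 - -2170 = -127 + 2170 = 2043$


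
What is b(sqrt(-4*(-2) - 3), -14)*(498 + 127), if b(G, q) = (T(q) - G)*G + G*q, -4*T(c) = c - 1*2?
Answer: -3125 - 6250*sqrt(5) ≈ -17100.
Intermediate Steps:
T(c) = 1/2 - c/4 (T(c) = -(c - 1*2)/4 = -(c - 2)/4 = -(-2 + c)/4 = 1/2 - c/4)
b(G, q) = G*q + G*(1/2 - G - q/4) (b(G, q) = ((1/2 - q/4) - G)*G + G*q = (1/2 - G - q/4)*G + G*q = G*(1/2 - G - q/4) + G*q = G*q + G*(1/2 - G - q/4))
b(sqrt(-4*(-2) - 3), -14)*(498 + 127) = (sqrt(-4*(-2) - 3)*(2 - 4*sqrt(-4*(-2) - 3) + 3*(-14))/4)*(498 + 127) = (sqrt(8 - 3)*(2 - 4*sqrt(8 - 3) - 42)/4)*625 = (sqrt(5)*(2 - 4*sqrt(5) - 42)/4)*625 = (sqrt(5)*(-40 - 4*sqrt(5))/4)*625 = 625*sqrt(5)*(-40 - 4*sqrt(5))/4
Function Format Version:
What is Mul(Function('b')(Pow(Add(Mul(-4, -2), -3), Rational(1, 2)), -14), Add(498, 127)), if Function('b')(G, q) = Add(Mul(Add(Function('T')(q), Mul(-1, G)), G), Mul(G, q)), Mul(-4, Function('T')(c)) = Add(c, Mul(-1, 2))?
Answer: Add(-3125, Mul(-6250, Pow(5, Rational(1, 2)))) ≈ -17100.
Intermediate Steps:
Function('T')(c) = Add(Rational(1, 2), Mul(Rational(-1, 4), c)) (Function('T')(c) = Mul(Rational(-1, 4), Add(c, Mul(-1, 2))) = Mul(Rational(-1, 4), Add(c, -2)) = Mul(Rational(-1, 4), Add(-2, c)) = Add(Rational(1, 2), Mul(Rational(-1, 4), c)))
Function('b')(G, q) = Add(Mul(G, q), Mul(G, Add(Rational(1, 2), Mul(-1, G), Mul(Rational(-1, 4), q)))) (Function('b')(G, q) = Add(Mul(Add(Add(Rational(1, 2), Mul(Rational(-1, 4), q)), Mul(-1, G)), G), Mul(G, q)) = Add(Mul(Add(Rational(1, 2), Mul(-1, G), Mul(Rational(-1, 4), q)), G), Mul(G, q)) = Add(Mul(G, Add(Rational(1, 2), Mul(-1, G), Mul(Rational(-1, 4), q))), Mul(G, q)) = Add(Mul(G, q), Mul(G, Add(Rational(1, 2), Mul(-1, G), Mul(Rational(-1, 4), q)))))
Mul(Function('b')(Pow(Add(Mul(-4, -2), -3), Rational(1, 2)), -14), Add(498, 127)) = Mul(Mul(Rational(1, 4), Pow(Add(Mul(-4, -2), -3), Rational(1, 2)), Add(2, Mul(-4, Pow(Add(Mul(-4, -2), -3), Rational(1, 2))), Mul(3, -14))), Add(498, 127)) = Mul(Mul(Rational(1, 4), Pow(Add(8, -3), Rational(1, 2)), Add(2, Mul(-4, Pow(Add(8, -3), Rational(1, 2))), -42)), 625) = Mul(Mul(Rational(1, 4), Pow(5, Rational(1, 2)), Add(2, Mul(-4, Pow(5, Rational(1, 2))), -42)), 625) = Mul(Mul(Rational(1, 4), Pow(5, Rational(1, 2)), Add(-40, Mul(-4, Pow(5, Rational(1, 2))))), 625) = Mul(Rational(625, 4), Pow(5, Rational(1, 2)), Add(-40, Mul(-4, Pow(5, Rational(1, 2)))))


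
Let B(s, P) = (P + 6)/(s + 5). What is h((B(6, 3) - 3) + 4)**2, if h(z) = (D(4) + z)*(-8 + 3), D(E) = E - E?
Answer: 10000/121 ≈ 82.645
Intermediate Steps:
B(s, P) = (6 + P)/(5 + s)
D(E) = 0
h(z) = -5*z (h(z) = (0 + z)*(-8 + 3) = z*(-5) = -5*z)
h((B(6, 3) - 3) + 4)**2 = (-5*(((6 + 3)/(5 + 6) - 3) + 4))**2 = (-5*((9/11 - 3) + 4))**2 = (-5*(-24/11 + 4))**2 = (-5*20/11)**2 = (-100/11)**2 = 10000/121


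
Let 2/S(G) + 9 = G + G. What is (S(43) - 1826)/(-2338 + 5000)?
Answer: -70300/102487 ≈ -0.68594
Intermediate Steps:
S(G) = 2/(-9 + 2*G) (S(G) = 2/(-9 + (G + G)) = 2/(-9 + 2*G))
(S(43) - 1826)/(-2338 + 5000) = (2/(-9 + 2*43) - 1826)/(-2338 + 5000) = (2/(-9 + 86) - 1826)/2662 = (2/77 - 1826)*(1/2662) = -140600/77*1/2662 = -70300/102487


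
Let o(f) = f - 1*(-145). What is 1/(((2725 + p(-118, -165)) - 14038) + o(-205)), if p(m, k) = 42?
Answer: -1/11331 ≈ -8.8253e-5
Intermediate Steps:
o(f) = 145 + f (o(f) = f + 145 = 145 + f)
1/(((2725 + p(-118, -165)) - 14038) + o(-205)) = 1/(((2725 + 42) - 14038) + (145 - 205)) = 1/((2767 - 14038) - 60) = 1/(-11271 - 60) = 1/(-11331) = -1/11331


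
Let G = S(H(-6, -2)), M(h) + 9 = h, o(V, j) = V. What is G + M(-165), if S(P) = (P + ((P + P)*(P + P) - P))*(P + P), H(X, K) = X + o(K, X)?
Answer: -4270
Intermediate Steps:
M(h) = -9 + h
H(X, K) = K + X (H(X, K) = X + K = K + X)
S(P) = 8*P³ (S(P) = (P + ((2*P)*(2*P) - P))*(2*P) = (P + (4*P² - P))*(2*P) = (P + (-P + 4*P²))*(2*P) = (4*P²)*(2*P) = 8*P³)
G = -4096 (G = 8*(-2 - 6)³ = 8*(-8)³ = 8*(-512) = -4096)
G + M(-165) = -4096 + (-9 - 165) = -4096 - 174 = -4270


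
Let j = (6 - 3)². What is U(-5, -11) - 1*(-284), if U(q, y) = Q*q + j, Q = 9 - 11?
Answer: 303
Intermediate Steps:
j = 9 (j = 3² = 9)
Q = -2
U(q, y) = 9 - 2*q (U(q, y) = -2*q + 9 = 9 - 2*q)
U(-5, -11) - 1*(-284) = (9 - 2*(-5)) - 1*(-284) = (9 + 10) + 284 = 19 + 284 = 303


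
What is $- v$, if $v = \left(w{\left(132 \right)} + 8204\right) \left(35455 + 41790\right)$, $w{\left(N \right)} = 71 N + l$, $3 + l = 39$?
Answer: $-1360438940$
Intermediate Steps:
$l = 36$ ($l = -3 + 39 = 36$)
$w{\left(N \right)} = 36 + 71 N$ ($w{\left(N \right)} = 71 N + 36 = 36 + 71 N$)
$v = 1360438940$ ($v = \left(\left(36 + 71 \cdot 132\right) + 8204\right) \left(35455 + 41790\right) = \left(\left(36 + 9372\right) + 8204\right) 77245 = \left(9408 + 8204\right) 77245 = 17612 \cdot 77245 = 1360438940$)
$- v = \left(-1\right) 1360438940 = -1360438940$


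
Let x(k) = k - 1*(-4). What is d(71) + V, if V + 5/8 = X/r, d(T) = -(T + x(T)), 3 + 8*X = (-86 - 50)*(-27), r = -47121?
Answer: -9212767/62828 ≈ -146.63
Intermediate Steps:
x(k) = 4 + k (x(k) = k + 4 = 4 + k)
X = 3669/8 (X = -3/8 + ((-86 - 50)*(-27))/8 = -3/8 + (-136*(-27))/8 = -3/8 + (⅛)*3672 = -3/8 + 459 = 3669/8 ≈ 458.63)
d(T) = -4 - 2*T (d(T) = -(T + (4 + T)) = -(4 + 2*T) = -4 - 2*T)
V = -39879/62828 (V = -5/8 + (3669/8)/(-47121) = -5/8 + (3669/8)*(-1/47121) = -5/8 - 1223/125656 = -39879/62828 ≈ -0.63473)
d(71) + V = (-4 - 2*71) - 39879/62828 = (-4 - 142) - 39879/62828 = -146 - 39879/62828 = -9212767/62828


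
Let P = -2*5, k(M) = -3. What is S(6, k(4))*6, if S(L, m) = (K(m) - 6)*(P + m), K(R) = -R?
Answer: 234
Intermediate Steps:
P = -10
S(L, m) = (-10 + m)*(-6 - m) (S(L, m) = (-m - 6)*(-10 + m) = (-6 - m)*(-10 + m) = (-10 + m)*(-6 - m))
S(6, k(4))*6 = (60 - 1*(-3)² + 4*(-3))*6 = (60 - 1*9 - 12)*6 = (60 - 9 - 12)*6 = 39*6 = 234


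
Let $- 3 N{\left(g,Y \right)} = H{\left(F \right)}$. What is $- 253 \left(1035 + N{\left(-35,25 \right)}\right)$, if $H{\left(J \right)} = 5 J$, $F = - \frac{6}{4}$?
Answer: $- \frac{524975}{2} \approx -2.6249 \cdot 10^{5}$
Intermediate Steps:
$F = - \frac{3}{2}$ ($F = \left(-6\right) \frac{1}{4} = - \frac{3}{2} \approx -1.5$)
$N{\left(g,Y \right)} = \frac{5}{2}$ ($N{\left(g,Y \right)} = - \frac{5 \left(- \frac{3}{2}\right)}{3} = \left(- \frac{1}{3}\right) \left(- \frac{15}{2}\right) = \frac{5}{2}$)
$- 253 \left(1035 + N{\left(-35,25 \right)}\right) = - 253 \left(1035 + \frac{5}{2}\right) = \left(-253\right) \frac{2075}{2} = - \frac{524975}{2}$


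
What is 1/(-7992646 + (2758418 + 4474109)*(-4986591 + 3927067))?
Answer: -1/7663043929794 ≈ -1.3050e-13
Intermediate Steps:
1/(-7992646 + (2758418 + 4474109)*(-4986591 + 3927067)) = 1/(-7992646 + 7232527*(-1059524)) = 1/(-7992646 - 7663035937148) = 1/(-7663043929794) = -1/7663043929794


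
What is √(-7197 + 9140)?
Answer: √1943 ≈ 44.079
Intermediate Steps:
√(-7197 + 9140) = √1943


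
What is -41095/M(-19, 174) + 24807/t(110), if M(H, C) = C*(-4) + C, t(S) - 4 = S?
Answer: 1469507/4959 ≈ 296.33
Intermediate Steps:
t(S) = 4 + S
M(H, C) = -3*C (M(H, C) = -4*C + C = -3*C)
-41095/M(-19, 174) + 24807/t(110) = -41095/((-3*174)) + 24807/(4 + 110) = -41095/(-522) + 24807/114 = -41095*(-1/522) + 24807*(1/114) = 41095/522 + 8269/38 = 1469507/4959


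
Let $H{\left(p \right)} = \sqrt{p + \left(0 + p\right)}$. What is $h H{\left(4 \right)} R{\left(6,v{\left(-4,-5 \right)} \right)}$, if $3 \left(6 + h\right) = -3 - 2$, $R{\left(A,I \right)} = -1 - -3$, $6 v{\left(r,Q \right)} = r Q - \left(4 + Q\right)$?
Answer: $- \frac{92 \sqrt{2}}{3} \approx -43.369$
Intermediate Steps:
$v{\left(r,Q \right)} = - \frac{2}{3} - \frac{Q}{6} + \frac{Q r}{6}$ ($v{\left(r,Q \right)} = \frac{r Q - \left(4 + Q\right)}{6} = \frac{Q r - \left(4 + Q\right)}{6} = \frac{-4 - Q + Q r}{6} = - \frac{2}{3} - \frac{Q}{6} + \frac{Q r}{6}$)
$H{\left(p \right)} = \sqrt{2} \sqrt{p}$ ($H{\left(p \right)} = \sqrt{p + p} = \sqrt{2 p} = \sqrt{2} \sqrt{p}$)
$R{\left(A,I \right)} = 2$ ($R{\left(A,I \right)} = -1 + 3 = 2$)
$h = - \frac{23}{3}$ ($h = -6 + \frac{-3 - 2}{3} = -6 + \frac{1}{3} \left(-5\right) = -6 - \frac{5}{3} = - \frac{23}{3} \approx -7.6667$)
$h H{\left(4 \right)} R{\left(6,v{\left(-4,-5 \right)} \right)} = - \frac{23 \sqrt{2} \sqrt{4}}{3} \cdot 2 = - \frac{23 \sqrt{2} \cdot 2}{3} \cdot 2 = - \frac{23 \cdot 2 \sqrt{2}}{3} \cdot 2 = - \frac{46 \sqrt{2}}{3} \cdot 2 = - \frac{92 \sqrt{2}}{3}$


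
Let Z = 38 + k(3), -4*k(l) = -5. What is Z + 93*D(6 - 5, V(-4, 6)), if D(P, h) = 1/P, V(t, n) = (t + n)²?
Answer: 529/4 ≈ 132.25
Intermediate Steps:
k(l) = 5/4 (k(l) = -¼*(-5) = 5/4)
V(t, n) = (n + t)²
Z = 157/4 (Z = 38 + 5/4 = 157/4 ≈ 39.250)
Z + 93*D(6 - 5, V(-4, 6)) = 157/4 + 93/(6 - 5) = 157/4 + 93/1 = 157/4 + 93*1 = 157/4 + 93 = 529/4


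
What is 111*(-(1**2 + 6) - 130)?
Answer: -15207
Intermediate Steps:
111*(-(1**2 + 6) - 130) = 111*(-(1 + 6) - 130) = 111*(-1*7 - 130) = 111*(-7 - 130) = 111*(-137) = -15207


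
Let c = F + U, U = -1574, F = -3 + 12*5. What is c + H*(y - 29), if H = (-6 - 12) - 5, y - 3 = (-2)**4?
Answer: -1287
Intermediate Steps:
F = 57 (F = -3 + 60 = 57)
y = 19 (y = 3 + (-2)**4 = 3 + 16 = 19)
c = -1517 (c = 57 - 1574 = -1517)
H = -23 (H = -18 - 5 = -23)
c + H*(y - 29) = -1517 - 23*(19 - 29) = -1517 - 23*(-10) = -1517 + 230 = -1287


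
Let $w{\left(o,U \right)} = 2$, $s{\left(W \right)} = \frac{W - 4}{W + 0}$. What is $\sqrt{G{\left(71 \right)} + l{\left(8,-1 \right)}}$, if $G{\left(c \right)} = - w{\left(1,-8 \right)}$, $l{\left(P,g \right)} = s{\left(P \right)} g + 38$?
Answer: $\frac{\sqrt{142}}{2} \approx 5.9582$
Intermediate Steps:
$s{\left(W \right)} = \frac{-4 + W}{W}$
$l{\left(P,g \right)} = 38 + \frac{g \left(-4 + P\right)}{P}$ ($l{\left(P,g \right)} = \frac{-4 + P}{P} g + 38 = \frac{g \left(-4 + P\right)}{P} + 38 = 38 + \frac{g \left(-4 + P\right)}{P}$)
$G{\left(c \right)} = -2$ ($G{\left(c \right)} = \left(-1\right) 2 = -2$)
$\sqrt{G{\left(71 \right)} + l{\left(8,-1 \right)}} = \sqrt{-2 - \left(-37 - \frac{1}{2}\right)} = \sqrt{-2 + \left(38 - 1 + \frac{1}{2}\right)} = \sqrt{-2 + \frac{75}{2}} = \sqrt{\frac{71}{2}} = \frac{\sqrt{142}}{2}$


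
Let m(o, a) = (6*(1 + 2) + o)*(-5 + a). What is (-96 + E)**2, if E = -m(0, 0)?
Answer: 36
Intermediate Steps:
m(o, a) = (-5 + a)*(18 + o) (m(o, a) = (6*3 + o)*(-5 + a) = (18 + o)*(-5 + a) = (-5 + a)*(18 + o))
E = 90 (E = -(-90 - 5*0 + 18*0 + 0*0) = -(-90 + 0 + 0 + 0) = -1*(-90) = 90)
(-96 + E)**2 = (-96 + 90)**2 = (-6)**2 = 36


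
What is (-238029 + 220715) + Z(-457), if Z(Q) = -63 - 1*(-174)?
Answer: -17203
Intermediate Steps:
Z(Q) = 111 (Z(Q) = -63 + 174 = 111)
(-238029 + 220715) + Z(-457) = (-238029 + 220715) + 111 = -17314 + 111 = -17203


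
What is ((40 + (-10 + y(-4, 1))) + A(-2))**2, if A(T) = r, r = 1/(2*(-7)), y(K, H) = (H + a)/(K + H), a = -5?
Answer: 1723969/1764 ≈ 977.31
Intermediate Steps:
y(K, H) = (-5 + H)/(H + K) (y(K, H) = (H - 5)/(K + H) = (-5 + H)/(H + K))
r = -1/14 (r = 1/(-14) = -1/14 ≈ -0.071429)
A(T) = -1/14
((40 + (-10 + y(-4, 1))) + A(-2))**2 = ((40 + (-10 + (-5 + 1)/(1 - 4))) - 1/14)**2 = ((40 + (-10 - 4/(-3))) - 1/14)**2 = ((40 + (-10 - 1/3*(-4))) - 1/14)**2 = ((40 + (-10 + 4/3)) - 1/14)**2 = ((40 - 26/3) - 1/14)**2 = (94/3 - 1/14)**2 = (1313/42)**2 = 1723969/1764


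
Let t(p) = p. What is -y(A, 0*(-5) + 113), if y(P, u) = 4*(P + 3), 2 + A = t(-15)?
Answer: 56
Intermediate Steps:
A = -17 (A = -2 - 15 = -17)
y(P, u) = 12 + 4*P (y(P, u) = 4*(3 + P) = 12 + 4*P)
-y(A, 0*(-5) + 113) = -(12 + 4*(-17)) = -(12 - 68) = -1*(-56) = 56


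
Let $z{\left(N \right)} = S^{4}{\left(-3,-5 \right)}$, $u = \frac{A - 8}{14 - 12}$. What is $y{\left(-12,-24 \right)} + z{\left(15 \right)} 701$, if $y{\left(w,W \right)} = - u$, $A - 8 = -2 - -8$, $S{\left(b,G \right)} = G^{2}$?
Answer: $273828122$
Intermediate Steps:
$A = 14$ ($A = 8 - -6 = 8 + \left(-2 + 8\right) = 8 + 6 = 14$)
$u = 3$ ($u = \frac{14 - 8}{14 - 12} = \frac{6}{2} = 6 \cdot \frac{1}{2} = 3$)
$z{\left(N \right)} = 390625$ ($z{\left(N \right)} = \left(\left(-5\right)^{2}\right)^{4} = 25^{4} = 390625$)
$y{\left(w,W \right)} = -3$ ($y{\left(w,W \right)} = \left(-1\right) 3 = -3$)
$y{\left(-12,-24 \right)} + z{\left(15 \right)} 701 = -3 + 390625 \cdot 701 = -3 + 273828125 = 273828122$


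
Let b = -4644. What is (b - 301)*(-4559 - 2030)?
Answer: 32582605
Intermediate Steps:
(b - 301)*(-4559 - 2030) = (-4644 - 301)*(-4559 - 2030) = -4945*(-6589) = 32582605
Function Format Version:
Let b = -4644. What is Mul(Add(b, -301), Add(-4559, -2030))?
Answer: 32582605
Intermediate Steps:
Mul(Add(b, -301), Add(-4559, -2030)) = Mul(Add(-4644, -301), Add(-4559, -2030)) = Mul(-4945, -6589) = 32582605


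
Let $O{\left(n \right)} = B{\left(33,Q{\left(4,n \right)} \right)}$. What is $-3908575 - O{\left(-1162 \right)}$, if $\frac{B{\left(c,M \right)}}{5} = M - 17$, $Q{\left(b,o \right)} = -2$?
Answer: $-3908480$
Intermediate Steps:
$B{\left(c,M \right)} = -85 + 5 M$ ($B{\left(c,M \right)} = 5 \left(M - 17\right) = 5 \left(-17 + M\right) = -85 + 5 M$)
$O{\left(n \right)} = -95$ ($O{\left(n \right)} = -85 + 5 \left(-2\right) = -85 - 10 = -95$)
$-3908575 - O{\left(-1162 \right)} = -3908575 - -95 = -3908575 + 95 = -3908480$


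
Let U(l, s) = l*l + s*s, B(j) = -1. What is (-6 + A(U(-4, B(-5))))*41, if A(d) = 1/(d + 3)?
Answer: -4879/20 ≈ -243.95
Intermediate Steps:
U(l, s) = l² + s²
A(d) = 1/(3 + d)
(-6 + A(U(-4, B(-5))))*41 = (-6 + 1/(3 + ((-4)² + (-1)²)))*41 = (-6 + 1/(3 + (16 + 1)))*41 = (-6 + 1/(3 + 17))*41 = (-6 + 1/20)*41 = -119/20*41 = -4879/20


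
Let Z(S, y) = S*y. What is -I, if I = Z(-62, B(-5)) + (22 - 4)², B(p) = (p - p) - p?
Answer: -14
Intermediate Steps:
B(p) = -p (B(p) = 0 - p = -p)
I = 14 (I = -(-62)*(-5) + (22 - 4)² = -62*5 + 18² = -310 + 324 = 14)
-I = -1*14 = -14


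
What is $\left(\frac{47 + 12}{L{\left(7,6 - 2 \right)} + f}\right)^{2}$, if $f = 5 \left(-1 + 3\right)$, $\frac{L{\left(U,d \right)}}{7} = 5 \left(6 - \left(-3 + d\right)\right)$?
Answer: $\frac{3481}{34225} \approx 0.10171$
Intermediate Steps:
$L{\left(U,d \right)} = 315 - 35 d$ ($L{\left(U,d \right)} = 7 \cdot 5 \left(6 - \left(-3 + d\right)\right) = 7 \cdot 5 \left(9 - d\right) = 7 \left(45 - 5 d\right) = 315 - 35 d$)
$f = 10$ ($f = 5 \cdot 2 = 10$)
$\left(\frac{47 + 12}{L{\left(7,6 - 2 \right)} + f}\right)^{2} = \left(\frac{47 + 12}{\left(315 - 35 \left(6 - 2\right)\right) + 10}\right)^{2} = \left(\frac{59}{\left(315 - 35 \left(6 - 2\right)\right) + 10}\right)^{2} = \left(\frac{59}{\left(315 - 140\right) + 10}\right)^{2} = \left(\frac{59}{175 + 10}\right)^{2} = \left(\frac{59}{185}\right)^{2} = \frac{3481}{34225}$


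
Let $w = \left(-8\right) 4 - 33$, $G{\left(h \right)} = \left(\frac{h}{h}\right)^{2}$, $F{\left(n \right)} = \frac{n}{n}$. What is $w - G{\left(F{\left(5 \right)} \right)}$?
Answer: $-66$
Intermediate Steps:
$F{\left(n \right)} = 1$
$G{\left(h \right)} = 1$ ($G{\left(h \right)} = 1^{2} = 1$)
$w = -65$ ($w = -32 - 33 = -65$)
$w - G{\left(F{\left(5 \right)} \right)} = -65 - 1 = -66$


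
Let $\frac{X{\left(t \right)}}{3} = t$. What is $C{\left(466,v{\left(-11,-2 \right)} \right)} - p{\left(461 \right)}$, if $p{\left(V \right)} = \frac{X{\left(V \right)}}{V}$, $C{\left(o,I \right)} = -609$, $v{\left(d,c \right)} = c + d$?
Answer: $-612$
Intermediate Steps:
$X{\left(t \right)} = 3 t$
$p{\left(V \right)} = 3$ ($p{\left(V \right)} = \frac{3 V}{V} = 3$)
$C{\left(466,v{\left(-11,-2 \right)} \right)} - p{\left(461 \right)} = -609 - 3 = -612$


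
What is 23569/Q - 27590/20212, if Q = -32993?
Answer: -22365379/10755718 ≈ -2.0794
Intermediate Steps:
23569/Q - 27590/20212 = 23569/(-32993) - 27590/20212 = 23569*(-1/32993) - 27590*1/20212 = -23569/32993 - 445/326 = -22365379/10755718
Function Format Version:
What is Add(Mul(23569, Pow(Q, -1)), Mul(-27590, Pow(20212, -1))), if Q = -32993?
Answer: Rational(-22365379, 10755718) ≈ -2.0794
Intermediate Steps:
Add(Mul(23569, Pow(Q, -1)), Mul(-27590, Pow(20212, -1))) = Add(Mul(23569, Pow(-32993, -1)), Mul(-27590, Pow(20212, -1))) = Add(Mul(23569, Rational(-1, 32993)), Mul(-27590, Rational(1, 20212))) = Add(Rational(-23569, 32993), Rational(-445, 326)) = Rational(-22365379, 10755718)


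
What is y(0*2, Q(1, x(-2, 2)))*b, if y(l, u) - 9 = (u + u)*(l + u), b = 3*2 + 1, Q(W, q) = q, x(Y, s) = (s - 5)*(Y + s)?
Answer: 63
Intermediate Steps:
x(Y, s) = (-5 + s)*(Y + s)
b = 7 (b = 6 + 1 = 7)
y(l, u) = 9 + 2*u*(l + u) (y(l, u) = 9 + (u + u)*(l + u) = 9 + (2*u)*(l + u) = 9 + 2*u*(l + u))
y(0*2, Q(1, x(-2, 2)))*b = (9 + 2*(2**2 - 5*(-2) - 5*2 - 2*2)**2 + 2*(0*2)*(2**2 - 5*(-2) - 5*2 - 2*2))*7 = (9 + 2*(4 + 10 - 10 - 4)**2 + 2*0*(4 + 10 - 10 - 4))*7 = (9 + 2*0**2 + 2*0*0)*7 = (9 + 2*0 + 0)*7 = (9 + 0 + 0)*7 = 9*7 = 63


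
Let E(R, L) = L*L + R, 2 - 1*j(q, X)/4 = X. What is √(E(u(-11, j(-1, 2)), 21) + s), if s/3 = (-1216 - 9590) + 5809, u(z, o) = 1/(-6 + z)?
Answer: I*√4204967/17 ≈ 120.62*I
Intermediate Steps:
j(q, X) = 8 - 4*X
s = -14991 (s = 3*((-1216 - 9590) + 5809) = 3*(-10806 + 5809) = 3*(-4997) = -14991)
E(R, L) = R + L² (E(R, L) = L² + R = R + L²)
√(E(u(-11, j(-1, 2)), 21) + s) = √((1/(-6 - 11) + 21²) - 14991) = √((1/(-17) + 441) - 14991) = √((-1/17 + 441) - 14991) = √(7496/17 - 14991) = √(-247351/17) = I*√4204967/17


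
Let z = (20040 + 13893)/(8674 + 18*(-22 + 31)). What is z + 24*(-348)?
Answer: -73764339/8836 ≈ -8348.2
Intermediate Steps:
z = 33933/8836 (z = 33933/(8674 + 18*9) = 33933/(8674 + 162) = 33933/8836 ≈ 3.8403)
z + 24*(-348) = 33933/8836 + 24*(-348) = 33933/8836 - 8352 = -73764339/8836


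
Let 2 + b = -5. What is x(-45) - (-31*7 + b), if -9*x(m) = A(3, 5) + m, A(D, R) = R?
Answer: 2056/9 ≈ 228.44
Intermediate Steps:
b = -7 (b = -2 - 5 = -7)
x(m) = -5/9 - m/9 (x(m) = -(5 + m)/9 = -5/9 - m/9)
x(-45) - (-31*7 + b) = (-5/9 - ⅑*(-45)) - (-31*7 - 7) = (-5/9 + 5) - (-217 - 7) = 40/9 - 1*(-224) = 40/9 + 224 = 2056/9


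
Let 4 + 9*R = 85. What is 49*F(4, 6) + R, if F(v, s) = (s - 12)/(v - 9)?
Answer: 339/5 ≈ 67.800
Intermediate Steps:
R = 9 (R = -4/9 + (⅑)*85 = -4/9 + 85/9 = 9)
F(v, s) = (-12 + s)/(-9 + v)
49*F(4, 6) + R = 49*((-12 + 6)/(-9 + 4)) + 9 = 49*(-6/(-5)) + 9 = 49*(-⅕*(-6)) + 9 = 49*(6/5) + 9 = 294/5 + 9 = 339/5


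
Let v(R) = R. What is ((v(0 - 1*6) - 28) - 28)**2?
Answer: 3844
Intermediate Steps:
((v(0 - 1*6) - 28) - 28)**2 = (((0 - 1*6) - 28) - 28)**2 = (((0 - 6) - 28) - 28)**2 = ((-6 - 28) - 28)**2 = (-34 - 28)**2 = (-62)**2 = 3844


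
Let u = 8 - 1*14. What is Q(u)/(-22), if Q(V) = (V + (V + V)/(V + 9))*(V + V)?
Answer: -60/11 ≈ -5.4545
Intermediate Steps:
u = -6 (u = 8 - 14 = -6)
Q(V) = 2*V*(V + 2*V/(9 + V)) (Q(V) = (V + (2*V)/(9 + V))*(2*V) = (V + 2*V/(9 + V))*(2*V) = 2*V*(V + 2*V/(9 + V)))
Q(u)/(-22) = (2*(-6)**2*(11 - 6)/(9 - 6))/(-22) = (2*36*5/3)*(-1/22) = (2*36*(1/3)*5)*(-1/22) = 120*(-1/22) = -60/11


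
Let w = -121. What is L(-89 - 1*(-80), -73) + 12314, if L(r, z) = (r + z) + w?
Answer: 12111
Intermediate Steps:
L(r, z) = -121 + r + z (L(r, z) = (r + z) - 121 = -121 + r + z)
L(-89 - 1*(-80), -73) + 12314 = (-121 + (-89 - 1*(-80)) - 73) + 12314 = (-121 + (-89 + 80) - 73) + 12314 = (-121 - 9 - 73) + 12314 = -203 + 12314 = 12111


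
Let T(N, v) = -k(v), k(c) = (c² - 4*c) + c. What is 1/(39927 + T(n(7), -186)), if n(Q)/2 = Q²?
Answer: 1/4773 ≈ 0.00020951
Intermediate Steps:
n(Q) = 2*Q²
k(c) = c² - 3*c
T(N, v) = -v*(-3 + v)
1/(39927 + T(n(7), -186)) = 1/(39927 - 186*(3 - 1*(-186))) = 1/(39927 - 186*(3 + 186)) = 1/(39927 - 186*189) = 1/(39927 - 35154) = 1/4773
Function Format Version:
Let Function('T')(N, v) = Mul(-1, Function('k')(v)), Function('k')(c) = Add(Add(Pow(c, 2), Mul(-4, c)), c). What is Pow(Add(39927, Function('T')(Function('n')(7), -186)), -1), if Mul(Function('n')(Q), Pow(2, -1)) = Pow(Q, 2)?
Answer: Rational(1, 4773) ≈ 0.00020951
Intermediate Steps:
Function('n')(Q) = Mul(2, Pow(Q, 2))
Function('k')(c) = Add(Pow(c, 2), Mul(-3, c))
Function('T')(N, v) = Mul(-1, v, Add(-3, v)) (Function('T')(N, v) = Mul(-1, Mul(v, Add(-3, v))) = Mul(-1, v, Add(-3, v)))
Pow(Add(39927, Function('T')(Function('n')(7), -186)), -1) = Pow(Add(39927, Mul(-186, Add(3, Mul(-1, -186)))), -1) = Pow(Add(39927, Mul(-186, Add(3, 186))), -1) = Pow(Add(39927, Mul(-186, 189)), -1) = Pow(Add(39927, -35154), -1) = Pow(4773, -1) = Rational(1, 4773)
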